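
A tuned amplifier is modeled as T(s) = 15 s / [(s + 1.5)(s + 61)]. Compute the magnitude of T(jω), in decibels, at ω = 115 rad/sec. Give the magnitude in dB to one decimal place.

-18.8 dB

|j115| = 115
|j115 + 1.5| = √(115² + 1.5²) = 115
|j115 + 61| = √(115² + 61²) = 130.2
|T(j115)| = 15 × 115 / (115 × 130.2) = 0.11522
20 log₁₀(0.11522) = -18.77 dB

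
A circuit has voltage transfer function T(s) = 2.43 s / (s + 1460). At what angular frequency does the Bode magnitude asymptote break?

The single real pole at s = −1460 gives a corner at ω = 1460 rad/sec.

1460 rad/sec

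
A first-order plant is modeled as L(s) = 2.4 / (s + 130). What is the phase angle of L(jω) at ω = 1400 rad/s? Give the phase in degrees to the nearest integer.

-85 deg

∠(j1400 + 130) = arctan(1400/130) = 84.69°
∠L(j1400) = −84.69° = -84.69°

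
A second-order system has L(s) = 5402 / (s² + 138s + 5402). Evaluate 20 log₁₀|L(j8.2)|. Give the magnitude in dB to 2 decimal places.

|(j8.2)² + 138(j8.2) + 5402| = |5334.8 + j1131.6| = 5453
|L(j8.2)| = 5402 / 5453 = 0.99056
20 log₁₀(0.99056) = -0.082 dB

-0.08 dB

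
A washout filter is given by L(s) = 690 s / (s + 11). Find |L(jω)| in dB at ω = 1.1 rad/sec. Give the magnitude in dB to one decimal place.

36.7 dB

|j1.1| = 1.1
|j1.1 + 11| = √(1.1² + 11²) = 11.05
|L(j1.1)| = 690 × 1.1 / 11.05 = 68.658
20 log₁₀(68.658) = 36.73 dB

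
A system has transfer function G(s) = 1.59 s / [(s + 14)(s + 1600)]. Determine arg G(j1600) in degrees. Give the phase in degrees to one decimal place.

-44.5 deg

∠(j1600) = 90.00°
∠(j1600 + 14) = arctan(1600/14) = 89.50°
∠(j1600 + 1600) = arctan(1600/1600) = 45.00°
∠G(j1600) = 90.00° − (89.50° + 45.00°) = -44.50°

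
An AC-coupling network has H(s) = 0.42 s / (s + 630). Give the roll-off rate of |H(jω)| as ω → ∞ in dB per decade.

0 dB/decade

With 1 zero and 1 pole, the high-frequency asymptotic slope is 20 × (1 − 1) = 0 dB/decade.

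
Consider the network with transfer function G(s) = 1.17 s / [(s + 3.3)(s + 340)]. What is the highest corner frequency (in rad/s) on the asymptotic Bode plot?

Break frequencies occur at each pole and zero magnitude: 3.3 rad/s, 340 rad/s.
The highest is 340 rad/s.

340 rad/s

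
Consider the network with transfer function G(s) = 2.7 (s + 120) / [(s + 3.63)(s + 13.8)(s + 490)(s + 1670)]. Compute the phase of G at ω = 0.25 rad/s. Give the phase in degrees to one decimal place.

∠(j0.25 + 120) = arctan(0.25/120) = 0.12°
∠(j0.25 + 3.63) = arctan(0.25/3.63) = 3.94°
∠(j0.25 + 13.8) = arctan(0.25/13.8) = 1.04°
∠(j0.25 + 490) = arctan(0.25/490) = 0.03°
∠(j0.25 + 1670) = arctan(0.25/1670) = 0.01°
∠G(j0.25) = 0.12° − (3.94° + 1.04° + 0.03° + 0.01°) = -4.90°

-4.9 deg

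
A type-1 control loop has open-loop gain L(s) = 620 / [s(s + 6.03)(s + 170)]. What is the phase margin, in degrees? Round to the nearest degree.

84 deg

Gain crossover: |L(jω)| = 1 at ω ≈ 0.602 rad/s.
∠L(j0.602) = −90° − arctan(0.602/6.03) − arctan(0.602/170) ≈ -95.90°
PM = 180° + (-95.90°) = 84.10°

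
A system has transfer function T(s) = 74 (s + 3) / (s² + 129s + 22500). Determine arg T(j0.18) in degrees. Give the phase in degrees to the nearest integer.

∠(j0.18 + 3) = arctan(0.18/3) = 3.43°
∠[(j0.18)² + 129(j0.18) + 22500] = ∠[22500 + j23.22] = 0.06°
∠T(j0.18) = 3.43° − 0.06° = 3.37°

3°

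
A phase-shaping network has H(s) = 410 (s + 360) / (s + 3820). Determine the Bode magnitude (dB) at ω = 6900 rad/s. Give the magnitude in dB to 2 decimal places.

51.11 dB

|j6900 + 360| = √(6900² + 360²) = 6909
|j6900 + 3820| = √(6900² + 3820²) = 7887
|H(j6900)| = 410 × 6909 / 7887 = 359.19
20 log₁₀(359.19) = 51.106 dB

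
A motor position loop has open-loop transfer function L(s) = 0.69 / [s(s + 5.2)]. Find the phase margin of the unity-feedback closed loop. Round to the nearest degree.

89°

Gain crossover: |L(jω)| = 1 at ω ≈ 0.133 rad/s.
∠L(j0.133) = −90° − arctan(0.133/5.2) ≈ -91.46°
PM = 180° + (-91.46°) = 88.54°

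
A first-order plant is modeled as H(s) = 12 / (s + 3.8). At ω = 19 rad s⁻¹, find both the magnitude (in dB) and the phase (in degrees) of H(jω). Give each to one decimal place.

|j19 + 3.8| = √(19² + 3.8²) = 19.38
|H(j19)| = 12 / 19.38 = 0.61931
20 log₁₀(0.61931) = -4.16 dB
∠(j19 + 3.8) = arctan(19/3.8) = 78.69°
∠H(j19) = −78.69° = -78.69°

|H| = -4.2 dB, ∠H = -78.7°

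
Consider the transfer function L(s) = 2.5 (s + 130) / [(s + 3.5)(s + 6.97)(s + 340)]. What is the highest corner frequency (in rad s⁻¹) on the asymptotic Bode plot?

340 rad s⁻¹

Break frequencies occur at each pole and zero magnitude: 3.5 rad s⁻¹, 6.97 rad s⁻¹, 130 rad s⁻¹, 340 rad s⁻¹.
The highest is 340 rad s⁻¹.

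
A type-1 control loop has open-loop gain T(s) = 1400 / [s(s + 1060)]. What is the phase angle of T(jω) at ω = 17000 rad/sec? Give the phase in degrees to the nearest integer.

∠(j17000 + 1060) = arctan(17000/1060) = 86.43°
∠(j17000) = 90.00°
∠T(j17000) = − (86.43° + 90.00°) = -176.43°

-176 deg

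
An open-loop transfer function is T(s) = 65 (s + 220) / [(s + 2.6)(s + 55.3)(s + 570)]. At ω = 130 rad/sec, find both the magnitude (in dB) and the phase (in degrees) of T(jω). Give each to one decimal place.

|T| = -56.2 dB, ∠T = -138.1 deg

|j130 + 220| = √(130² + 220²) = 255.5
|j130 + 2.6| = √(130² + 2.6²) = 130
|j130 + 55.3| = √(130² + 55.3²) = 141.3
|j130 + 570| = √(130² + 570²) = 584.6
|T(j130)| = 65 × 255.5 / (130 × 141.3 × 584.6) = 0.0015467
20 log₁₀(0.0015467) = -56.21 dB
∠(j130 + 220) = arctan(130/220) = 30.58°
∠(j130 + 2.6) = arctan(130/2.6) = 88.85°
∠(j130 + 55.3) = arctan(130/55.3) = 66.96°
∠(j130 + 570) = arctan(130/570) = 12.85°
∠T(j130) = 30.58° − (88.85° + 66.96° + 12.85°) = -138.08°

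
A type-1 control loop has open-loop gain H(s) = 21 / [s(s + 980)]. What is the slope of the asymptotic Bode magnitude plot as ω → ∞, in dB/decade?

-40 dB/decade

With 0 zeros and 2 poles, the high-frequency asymptotic slope is 20 × (0 − 2) = -40 dB/decade.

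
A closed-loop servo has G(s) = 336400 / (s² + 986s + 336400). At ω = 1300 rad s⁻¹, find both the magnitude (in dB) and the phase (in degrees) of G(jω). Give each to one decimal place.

|G| = -14.9 dB, ∠G = -136.6°

|(j1300)² + 986(j1300) + 336400| = |-1.3536e+06 + j1.2818e+06| = 1.864e+06
|G(j1300)| = 336400 / 1.864e+06 = 0.18045
20 log₁₀(0.18045) = -14.87 dB
∠[(j1300)² + 986(j1300) + 336400] = ∠[-1.3536e+06 + j1.2818e+06] = 136.56°
∠G(j1300) = −136.56° = -136.56°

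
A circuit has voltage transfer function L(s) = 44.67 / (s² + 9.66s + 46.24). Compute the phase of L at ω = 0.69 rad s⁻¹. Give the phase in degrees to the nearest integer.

∠[(j0.69)² + 9.66(j0.69) + 46.24] = ∠[45.764 + j6.6654] = 8.29°
∠L(j0.69) = −8.29° = -8.29°

-8°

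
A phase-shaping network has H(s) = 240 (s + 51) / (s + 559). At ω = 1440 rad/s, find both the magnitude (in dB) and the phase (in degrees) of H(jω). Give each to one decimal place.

|H| = 47.0 dB, ∠H = 19.2°

|j1440 + 51| = √(1440² + 51²) = 1441
|j1440 + 559| = √(1440² + 559²) = 1545
|H(j1440)| = 240 × 1441 / 1545 = 223.87
20 log₁₀(223.87) = 47.00 dB
∠(j1440 + 51) = arctan(1440/51) = 87.97°
∠(j1440 + 559) = arctan(1440/559) = 68.78°
∠H(j1440) = 87.97° − 68.78° = 19.19°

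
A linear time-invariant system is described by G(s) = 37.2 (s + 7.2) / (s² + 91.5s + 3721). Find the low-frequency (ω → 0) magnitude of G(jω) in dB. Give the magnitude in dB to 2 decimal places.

G(0) = 37.2 × 7.2 / 3721 = 0.071981
20 log₁₀(0.071981) = -22.856 dB

-22.86 dB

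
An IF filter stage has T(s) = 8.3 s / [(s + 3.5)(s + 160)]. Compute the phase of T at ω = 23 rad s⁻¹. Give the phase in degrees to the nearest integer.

0°

∠(j23) = 90.00°
∠(j23 + 3.5) = arctan(23/3.5) = 81.35°
∠(j23 + 160) = arctan(23/160) = 8.18°
∠T(j23) = 90.00° − (81.35° + 8.18°) = 0.47°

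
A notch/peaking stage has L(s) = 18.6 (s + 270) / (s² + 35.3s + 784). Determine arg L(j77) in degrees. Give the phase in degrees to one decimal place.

∠(j77 + 270) = arctan(77/270) = 15.92°
∠[(j77)² + 35.3(j77) + 784] = ∠[-5145 + j2718.1] = 152.15°
∠L(j77) = 15.92° − 152.15° = -136.24°

-136.2 deg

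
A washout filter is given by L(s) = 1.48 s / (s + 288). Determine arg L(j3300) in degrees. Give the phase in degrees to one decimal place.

∠(j3300) = 90.00°
∠(j3300 + 288) = arctan(3300/288) = 85.01°
∠L(j3300) = 90.00° − 85.01° = 4.99°

5.0°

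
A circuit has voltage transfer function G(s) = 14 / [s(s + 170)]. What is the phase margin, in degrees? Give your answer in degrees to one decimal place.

Gain crossover: |G(jω)| = 1 at ω ≈ 0.0824 rad/s.
∠G(j0.0824) = −90° − arctan(0.0824/170) ≈ -90.03°
PM = 180° + (-90.03°) = 89.97°

90.0 deg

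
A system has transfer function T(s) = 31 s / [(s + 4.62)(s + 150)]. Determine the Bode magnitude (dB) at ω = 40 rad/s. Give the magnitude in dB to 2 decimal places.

-14.05 dB

|j40| = 40
|j40 + 4.62| = √(40² + 4.62²) = 40.27
|j40 + 150| = √(40² + 150²) = 155.2
|T(j40)| = 31 × 40 / (40.27 × 155.2) = 0.19837
20 log₁₀(0.19837) = -14.050 dB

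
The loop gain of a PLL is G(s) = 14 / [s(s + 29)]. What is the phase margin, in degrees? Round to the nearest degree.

Gain crossover: |G(jω)| = 1 at ω ≈ 0.483 rad/sec.
∠G(j0.483) = −90° − arctan(0.483/29) ≈ -90.95°
PM = 180° + (-90.95°) = 89.05°

89°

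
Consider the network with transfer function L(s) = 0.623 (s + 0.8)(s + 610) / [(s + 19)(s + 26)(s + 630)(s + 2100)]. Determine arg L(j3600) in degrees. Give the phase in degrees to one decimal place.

-148.7°

∠(j3600 + 0.8) = arctan(3600/0.8) = 89.99°
∠(j3600 + 610) = arctan(3600/610) = 80.38°
∠(j3600 + 19) = arctan(3600/19) = 89.70°
∠(j3600 + 26) = arctan(3600/26) = 89.59°
∠(j3600 + 630) = arctan(3600/630) = 80.07°
∠(j3600 + 2100) = arctan(3600/2100) = 59.74°
∠L(j3600) = 89.99° + 80.38° − (89.70° + 89.59° + 80.07° + 59.74°) = -148.73°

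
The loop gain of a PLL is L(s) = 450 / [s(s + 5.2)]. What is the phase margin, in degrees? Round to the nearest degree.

Gain crossover: |L(jω)| = 1 at ω ≈ 20.9 rad/s.
∠L(j20.9) = −90° − arctan(20.9/5.2) ≈ -166.03°
PM = 180° + (-166.03°) = 13.97°

14°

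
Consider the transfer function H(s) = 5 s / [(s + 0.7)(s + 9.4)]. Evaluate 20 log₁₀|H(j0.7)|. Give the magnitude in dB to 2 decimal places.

|j0.7| = 0.7
|j0.7 + 0.7| = √(0.7² + 0.7²) = 0.9899
|j0.7 + 9.4| = √(0.7² + 9.4²) = 9.426
|H(j0.7)| = 5 × 0.7 / (0.9899 × 9.426) = 0.37508
20 log₁₀(0.37508) = -8.517 dB

-8.52 dB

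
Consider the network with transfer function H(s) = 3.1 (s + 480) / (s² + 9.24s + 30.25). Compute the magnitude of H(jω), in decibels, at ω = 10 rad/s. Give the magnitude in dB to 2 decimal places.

|j10 + 480| = √(10² + 480²) = 480.1
|(j10)² + 9.24(j10) + 30.25| = |-69.75 + j92.4| = 115.8
|H(j10)| = 3.1 × 480.1 / 115.8 = 12.856
20 log₁₀(12.856) = 22.182 dB

22.18 dB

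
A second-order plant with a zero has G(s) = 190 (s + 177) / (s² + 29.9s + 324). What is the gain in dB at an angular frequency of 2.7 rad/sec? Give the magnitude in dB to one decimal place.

40.2 dB

|j2.7 + 177| = √(2.7² + 177²) = 177
|(j2.7)² + 29.9(j2.7) + 324| = |316.71 + j80.73| = 326.8
|G(j2.7)| = 190 × 177 / 326.8 = 102.91
20 log₁₀(102.91) = 40.25 dB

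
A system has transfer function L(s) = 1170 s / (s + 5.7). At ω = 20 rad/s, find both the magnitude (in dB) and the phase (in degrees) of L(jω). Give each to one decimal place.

|j20| = 20
|j20 + 5.7| = √(20² + 5.7²) = 20.8
|L(j20)| = 1170 × 20 / 20.8 = 1125.2
20 log₁₀(1125.2) = 61.02 dB
∠(j20) = 90.00°
∠(j20 + 5.7) = arctan(20/5.7) = 74.09°
∠L(j20) = 90.00° − 74.09° = 15.91°

|L| = 61.0 dB, ∠L = 15.9°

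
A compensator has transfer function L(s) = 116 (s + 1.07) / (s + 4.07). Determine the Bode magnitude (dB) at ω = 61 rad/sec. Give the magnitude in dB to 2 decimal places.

|j61 + 1.07| = √(61² + 1.07²) = 61.01
|j61 + 4.07| = √(61² + 4.07²) = 61.14
|L(j61)| = 116 × 61.01 / 61.14 = 115.76
20 log₁₀(115.76) = 41.271 dB

41.27 dB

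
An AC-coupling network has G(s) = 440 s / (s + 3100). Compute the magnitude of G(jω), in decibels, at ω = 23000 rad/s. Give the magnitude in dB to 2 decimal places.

52.79 dB

|j23000| = 2.3e+04
|j23000 + 3100| = √(23000² + 3100²) = 2.321e+04
|G(j23000)| = 440 × 2.3e+04 / 2.321e+04 = 436.06
20 log₁₀(436.06) = 52.791 dB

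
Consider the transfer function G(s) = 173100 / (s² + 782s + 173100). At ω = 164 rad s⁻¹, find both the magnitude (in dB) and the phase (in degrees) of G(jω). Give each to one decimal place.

|G| = -1.0 dB, ∠G = -41.3°

|(j164)² + 782(j164) + 173100| = |1.462e+05 + j1.2825e+05| = 1.945e+05
|G(j164)| = 173100 / 1.945e+05 = 0.89006
20 log₁₀(0.89006) = -1.01 dB
∠[(j164)² + 782(j164) + 173100] = ∠[1.462e+05 + j1.2825e+05] = 41.26°
∠G(j164) = −41.26° = -41.26°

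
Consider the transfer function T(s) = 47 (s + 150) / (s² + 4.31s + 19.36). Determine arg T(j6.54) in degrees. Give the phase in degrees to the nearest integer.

∠(j6.54 + 150) = arctan(6.54/150) = 2.50°
∠[(j6.54)² + 4.31(j6.54) + 19.36] = ∠[-23.412 + j28.187] = 129.71°
∠T(j6.54) = 2.50° − 129.71° = -127.22°

-127°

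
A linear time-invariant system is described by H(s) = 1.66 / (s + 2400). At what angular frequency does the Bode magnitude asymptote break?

The single real pole at s = −2400 gives a corner at ω = 2400 rad s⁻¹.

2400 rad s⁻¹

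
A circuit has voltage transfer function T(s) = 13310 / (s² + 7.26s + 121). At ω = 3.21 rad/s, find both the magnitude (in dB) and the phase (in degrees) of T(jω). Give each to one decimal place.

|(j3.21)² + 7.26(j3.21) + 121| = |110.7 + j23.305| = 113.1
|T(j3.21)| = 13310 / 113.1 = 117.66
20 log₁₀(117.66) = 41.41 dB
∠[(j3.21)² + 7.26(j3.21) + 121] = ∠[110.7 + j23.305] = 11.89°
∠T(j3.21) = −11.89° = -11.89°

|T| = 41.4 dB, ∠T = -11.9°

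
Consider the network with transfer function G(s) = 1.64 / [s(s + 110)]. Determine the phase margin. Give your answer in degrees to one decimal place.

90.0 deg

Gain crossover: |G(jω)| = 1 at ω ≈ 0.0149 rad/s.
∠G(j0.0149) = −90° − arctan(0.0149/110) ≈ -90.01°
PM = 180° + (-90.01°) = 89.99°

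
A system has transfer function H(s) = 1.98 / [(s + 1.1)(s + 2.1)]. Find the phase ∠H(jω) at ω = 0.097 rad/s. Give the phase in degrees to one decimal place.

-7.7°

∠(j0.097 + 1.1) = arctan(0.097/1.1) = 5.04°
∠(j0.097 + 2.1) = arctan(0.097/2.1) = 2.64°
∠H(j0.097) = − (5.04° + 2.64°) = -7.68°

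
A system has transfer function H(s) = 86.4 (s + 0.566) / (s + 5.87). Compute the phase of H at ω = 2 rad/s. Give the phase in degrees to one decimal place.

55.4°

∠(j2 + 0.566) = arctan(2/0.566) = 74.20°
∠(j2 + 5.87) = arctan(2/5.87) = 18.81°
∠H(j2) = 74.20° − 18.81° = 55.38°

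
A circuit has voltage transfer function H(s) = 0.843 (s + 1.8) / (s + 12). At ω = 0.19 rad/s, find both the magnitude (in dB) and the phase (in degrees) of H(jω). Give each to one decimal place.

|H| = -17.9 dB, ∠H = 5.1°

|j0.19 + 1.8| = √(0.19² + 1.8²) = 1.81
|j0.19 + 12| = √(0.19² + 12²) = 12
|H(j0.19)| = 0.843 × 1.81 / 12 = 0.12714
20 log₁₀(0.12714) = -17.91 dB
∠(j0.19 + 1.8) = arctan(0.19/1.8) = 6.03°
∠(j0.19 + 12) = arctan(0.19/12) = 0.91°
∠H(j0.19) = 6.03° − 0.91° = 5.12°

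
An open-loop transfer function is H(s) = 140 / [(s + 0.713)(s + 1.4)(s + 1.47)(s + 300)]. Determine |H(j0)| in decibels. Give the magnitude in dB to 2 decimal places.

-9.95 dB

H(0) = 140 / (0.713 × 1.4 × 1.47 × 300) = 0.31803
20 log₁₀(0.31803) = -9.951 dB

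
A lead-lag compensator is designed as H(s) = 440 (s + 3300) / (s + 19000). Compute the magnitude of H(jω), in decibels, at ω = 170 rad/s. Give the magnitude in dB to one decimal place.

37.7 dB

|j170 + 3300| = √(170² + 3300²) = 3304
|j170 + 19000| = √(170² + 19000²) = 1.9e+04
|H(j170)| = 440 × 3304 / 1.9e+04 = 76.519
20 log₁₀(76.519) = 37.68 dB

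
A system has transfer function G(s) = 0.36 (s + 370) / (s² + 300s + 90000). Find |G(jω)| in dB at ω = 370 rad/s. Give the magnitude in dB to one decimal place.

-56.1 dB

|j370 + 370| = √(370² + 370²) = 523.3
|(j370)² + 300(j370) + 90000| = |-46900 + j1.11e+05| = 1.205e+05
|G(j370)| = 0.36 × 523.3 / 1.205e+05 = 0.0015632
20 log₁₀(0.0015632) = -56.12 dB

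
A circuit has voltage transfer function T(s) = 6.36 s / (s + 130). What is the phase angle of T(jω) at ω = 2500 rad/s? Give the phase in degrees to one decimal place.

∠(j2500) = 90.00°
∠(j2500 + 130) = arctan(2500/130) = 87.02°
∠T(j2500) = 90.00° − 87.02° = 2.98°

3.0°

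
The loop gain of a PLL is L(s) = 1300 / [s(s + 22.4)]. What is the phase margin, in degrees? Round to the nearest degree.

Gain crossover: |L(jω)| = 1 at ω ≈ 32.8 rad s⁻¹.
∠L(j32.8) = −90° − arctan(32.8/22.4) ≈ -145.64°
PM = 180° + (-145.64°) = 34.36°

34°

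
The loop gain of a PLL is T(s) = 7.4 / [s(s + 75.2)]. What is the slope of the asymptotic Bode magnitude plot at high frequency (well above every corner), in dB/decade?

-40 dB/decade

With 0 zeros and 2 poles, the high-frequency asymptotic slope is 20 × (0 − 2) = -40 dB/decade.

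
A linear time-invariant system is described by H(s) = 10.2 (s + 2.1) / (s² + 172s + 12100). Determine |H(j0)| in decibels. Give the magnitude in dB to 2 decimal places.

-55.04 dB

H(0) = 10.2 × 2.1 / 12100 = 0.0017702
20 log₁₀(0.0017702) = -55.039 dB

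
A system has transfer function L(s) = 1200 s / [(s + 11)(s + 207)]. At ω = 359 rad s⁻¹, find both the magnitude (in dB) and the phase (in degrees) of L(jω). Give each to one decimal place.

|j359| = 359
|j359 + 11| = √(359² + 11²) = 359.2
|j359 + 207| = √(359² + 207²) = 414.4
|L(j359)| = 1200 × 359 / (359.2 × 414.4) = 2.8944
20 log₁₀(2.8944) = 9.23 dB
∠(j359) = 90.00°
∠(j359 + 11) = arctan(359/11) = 88.24°
∠(j359 + 207) = arctan(359/207) = 60.03°
∠L(j359) = 90.00° − (88.24° + 60.03°) = -58.28°

|L| = 9.2 dB, ∠L = -58.3°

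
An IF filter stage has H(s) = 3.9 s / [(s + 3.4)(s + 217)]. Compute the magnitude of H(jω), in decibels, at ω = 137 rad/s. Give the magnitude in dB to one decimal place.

-36.4 dB

|j137| = 137
|j137 + 3.4| = √(137² + 3.4²) = 137
|j137 + 217| = √(137² + 217²) = 256.6
|H(j137)| = 3.9 × 137 / (137 × 256.6) = 0.015192
20 log₁₀(0.015192) = -36.37 dB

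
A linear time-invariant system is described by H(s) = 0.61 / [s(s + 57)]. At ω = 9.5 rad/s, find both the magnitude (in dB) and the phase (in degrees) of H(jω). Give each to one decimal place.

|H| = -59.1 dB, ∠H = -99.5 deg

|j9.5 + 57| = √(9.5² + 57²) = 57.79
|j9.5| = 9.5
|H(j9.5)| = 0.61 / (57.79 × 9.5) = 0.0011112
20 log₁₀(0.0011112) = -59.08 dB
∠(j9.5 + 57) = arctan(9.5/57) = 9.46°
∠(j9.5) = 90.00°
∠H(j9.5) = − (9.46° + 90.00°) = -99.46°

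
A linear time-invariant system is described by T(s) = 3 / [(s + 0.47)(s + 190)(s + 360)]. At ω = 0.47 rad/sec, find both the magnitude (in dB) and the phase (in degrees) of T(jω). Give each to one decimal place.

|j0.47 + 0.47| = √(0.47² + 0.47²) = 0.6647
|j0.47 + 190| = √(0.47² + 190²) = 190
|j0.47 + 360| = √(0.47² + 360²) = 360
|T(j0.47)| = 3 / (0.6647 × 190 × 360) = 6.5986e-05
20 log₁₀(6.5986e-05) = -83.61 dB
∠(j0.47 + 0.47) = arctan(0.47/0.47) = 45.00°
∠(j0.47 + 190) = arctan(0.47/190) = 0.14°
∠(j0.47 + 360) = arctan(0.47/360) = 0.07°
∠T(j0.47) = − (45.00° + 0.14° + 0.07°) = -45.22°

|T| = -83.6 dB, ∠T = -45.2°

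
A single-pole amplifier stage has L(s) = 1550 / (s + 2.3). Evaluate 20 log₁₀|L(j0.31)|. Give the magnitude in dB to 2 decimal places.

|j0.31 + 2.3| = √(0.31² + 2.3²) = 2.321
|L(j0.31)| = 1550 / 2.321 = 667.87
20 log₁₀(667.87) = 56.494 dB

56.49 dB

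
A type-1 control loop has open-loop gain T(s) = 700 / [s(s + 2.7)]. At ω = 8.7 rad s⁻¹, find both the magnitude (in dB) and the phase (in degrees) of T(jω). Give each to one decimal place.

|T| = 18.9 dB, ∠T = -162.8°

|j8.7 + 2.7| = √(8.7² + 2.7²) = 9.109
|j8.7| = 8.7
|T(j8.7)| = 700 / (9.109 × 8.7) = 8.8327
20 log₁₀(8.8327) = 18.92 dB
∠(j8.7 + 2.7) = arctan(8.7/2.7) = 72.76°
∠(j8.7) = 90.00°
∠T(j8.7) = − (72.76° + 90.00°) = -162.76°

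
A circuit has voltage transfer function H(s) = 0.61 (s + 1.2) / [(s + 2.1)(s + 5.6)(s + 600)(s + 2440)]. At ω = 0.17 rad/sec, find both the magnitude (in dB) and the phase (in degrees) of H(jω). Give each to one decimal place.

|j0.17 + 1.2| = √(0.17² + 1.2²) = 1.212
|j0.17 + 2.1| = √(0.17² + 2.1²) = 2.107
|j0.17 + 5.6| = √(0.17² + 5.6²) = 5.603
|j0.17 + 600| = √(0.17² + 600²) = 600
|j0.17 + 2440| = √(0.17² + 2440²) = 2440
|H(j0.17)| = 0.61 × 1.212 / (2.107 × 5.603 × 600 × 2440) = 4.2782e-08
20 log₁₀(4.2782e-08) = -147.37 dB
∠(j0.17 + 1.2) = arctan(0.17/1.2) = 8.06°
∠(j0.17 + 2.1) = arctan(0.17/2.1) = 4.63°
∠(j0.17 + 5.6) = arctan(0.17/5.6) = 1.74°
∠(j0.17 + 600) = arctan(0.17/600) = 0.02°
∠(j0.17 + 2440) = arctan(0.17/2440) = 0.00°
∠H(j0.17) = 8.06° − (4.63° + 1.74° + 0.02° + 0.00°) = 1.68°

|H| = -147.4 dB, ∠H = 1.7°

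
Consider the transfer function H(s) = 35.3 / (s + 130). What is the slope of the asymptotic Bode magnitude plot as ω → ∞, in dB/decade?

With 0 zeros and 1 pole, the high-frequency asymptotic slope is 20 × (0 − 1) = -20 dB/decade.

-20 dB/decade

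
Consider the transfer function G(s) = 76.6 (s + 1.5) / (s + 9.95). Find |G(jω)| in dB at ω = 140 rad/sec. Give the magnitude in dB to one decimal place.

37.7 dB

|j140 + 1.5| = √(140² + 1.5²) = 140
|j140 + 9.95| = √(140² + 9.95²) = 140.4
|G(j140)| = 76.6 × 140 / 140.4 = 76.412
20 log₁₀(76.412) = 37.66 dB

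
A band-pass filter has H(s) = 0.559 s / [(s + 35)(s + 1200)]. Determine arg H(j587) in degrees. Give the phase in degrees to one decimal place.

∠(j587) = 90.00°
∠(j587 + 35) = arctan(587/35) = 86.59°
∠(j587 + 1200) = arctan(587/1200) = 26.07°
∠H(j587) = 90.00° − (86.59° + 26.07°) = -22.65°

-22.7°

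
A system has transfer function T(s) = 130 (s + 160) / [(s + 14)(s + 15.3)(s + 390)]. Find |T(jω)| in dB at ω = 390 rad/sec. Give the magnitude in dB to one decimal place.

|j390 + 160| = √(390² + 160²) = 421.5
|j390 + 14| = √(390² + 14²) = 390.3
|j390 + 15.3| = √(390² + 15.3²) = 390.3
|j390 + 390| = √(390² + 390²) = 551.5
|T(j390)| = 130 × 421.5 / (390.3 × 390.3 × 551.5) = 0.00065233
20 log₁₀(0.00065233) = -63.71 dB

-63.7 dB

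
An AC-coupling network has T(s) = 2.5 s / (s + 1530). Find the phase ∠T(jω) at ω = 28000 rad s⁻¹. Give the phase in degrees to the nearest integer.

∠(j28000) = 90.00°
∠(j28000 + 1530) = arctan(28000/1530) = 86.87°
∠T(j28000) = 90.00° − 86.87° = 3.13°

3°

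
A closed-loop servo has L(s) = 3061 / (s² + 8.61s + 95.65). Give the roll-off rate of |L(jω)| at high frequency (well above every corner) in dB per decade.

With 0 zeros and 2 poles, the high-frequency asymptotic slope is 20 × (0 − 2) = -40 dB/decade.

-40 dB/decade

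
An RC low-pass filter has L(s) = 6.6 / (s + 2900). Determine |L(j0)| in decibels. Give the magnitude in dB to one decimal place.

-52.9 dB

L(0) = 6.6 / 2900 = 0.0022759
20 log₁₀(0.0022759) = -52.86 dB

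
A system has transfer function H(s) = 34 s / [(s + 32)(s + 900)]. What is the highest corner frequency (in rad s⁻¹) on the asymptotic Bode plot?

Break frequencies occur at each pole and zero magnitude: 32 rad s⁻¹, 900 rad s⁻¹.
The highest is 900 rad s⁻¹.

900 rad s⁻¹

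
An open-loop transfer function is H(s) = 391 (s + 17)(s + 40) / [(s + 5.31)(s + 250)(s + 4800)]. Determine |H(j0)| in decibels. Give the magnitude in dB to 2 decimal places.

H(0) = 391 × 17 × 40 / (5.31 × 250 × 4800) = 0.041726
20 log₁₀(0.041726) = -27.592 dB

-27.59 dB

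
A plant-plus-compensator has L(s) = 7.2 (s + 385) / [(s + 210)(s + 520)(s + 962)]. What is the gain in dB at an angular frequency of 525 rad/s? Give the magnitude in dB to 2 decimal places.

|j525 + 385| = √(525² + 385²) = 651
|j525 + 210| = √(525² + 210²) = 565.4
|j525 + 520| = √(525² + 520²) = 738.9
|j525 + 962| = √(525² + 962²) = 1096
|L(j525)| = 7.2 × 651 / (565.4 × 738.9 × 1096) = 1.0237e-05
20 log₁₀(1.0237e-05) = -99.797 dB

-99.80 dB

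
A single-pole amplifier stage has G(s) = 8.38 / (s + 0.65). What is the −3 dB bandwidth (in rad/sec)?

0.65 rad/sec

For a single-pole low-pass, the −3 dB point is at the pole: ω = 0.65 rad/sec.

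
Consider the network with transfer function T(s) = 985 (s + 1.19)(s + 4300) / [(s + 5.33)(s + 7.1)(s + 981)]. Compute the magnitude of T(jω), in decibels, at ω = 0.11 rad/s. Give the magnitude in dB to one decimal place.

42.7 dB

|j0.11 + 1.19| = √(0.11² + 1.19²) = 1.195
|j0.11 + 4300| = √(0.11² + 4300²) = 4300
|j0.11 + 5.33| = √(0.11² + 5.33²) = 5.331
|j0.11 + 7.1| = √(0.11² + 7.1²) = 7.101
|j0.11 + 981| = √(0.11² + 981²) = 981
|T(j0.11)| = 985 × 1.195 × 4300 / (5.331 × 7.101 × 981) = 136.3
20 log₁₀(136.3) = 42.69 dB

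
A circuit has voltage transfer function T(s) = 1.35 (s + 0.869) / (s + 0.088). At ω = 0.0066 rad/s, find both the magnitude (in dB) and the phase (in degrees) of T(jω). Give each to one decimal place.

|j0.0066 + 0.869| = √(0.0066² + 0.869²) = 0.869
|j0.0066 + 0.088| = √(0.0066² + 0.088²) = 0.08825
|T(j0.0066)| = 1.35 × 0.869 / 0.08825 = 13.294
20 log₁₀(13.294) = 22.47 dB
∠(j0.0066 + 0.869) = arctan(0.0066/0.869) = 0.44°
∠(j0.0066 + 0.088) = arctan(0.0066/0.088) = 4.29°
∠T(j0.0066) = 0.44° − 4.29° = -3.85°

|T| = 22.5 dB, ∠T = -3.9°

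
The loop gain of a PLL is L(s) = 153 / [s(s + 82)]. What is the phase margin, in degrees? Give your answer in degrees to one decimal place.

Gain crossover: |L(jω)| = 1 at ω ≈ 1.87 rad/s.
∠L(j1.87) = −90° − arctan(1.87/82) ≈ -91.30°
PM = 180° + (-91.30°) = 88.70°

88.7 deg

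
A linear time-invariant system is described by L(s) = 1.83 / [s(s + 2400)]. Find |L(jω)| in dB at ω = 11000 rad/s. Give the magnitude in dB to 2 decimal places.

|j11000 + 2400| = √(11000² + 2400²) = 1.126e+04
|j11000| = 1.1e+04
|L(j11000)| = 1.83 / (1.126e+04 × 1.1e+04) = 1.4776e-08
20 log₁₀(1.4776e-08) = -156.609 dB

-156.61 dB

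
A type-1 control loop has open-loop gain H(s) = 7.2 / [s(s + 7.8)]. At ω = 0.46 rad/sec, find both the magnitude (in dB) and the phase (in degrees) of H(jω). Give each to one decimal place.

|j0.46 + 7.8| = √(0.46² + 7.8²) = 7.814
|j0.46| = 0.46
|H(j0.46)| = 7.2 / (7.814 × 0.46) = 2.0032
20 log₁₀(2.0032) = 6.03 dB
∠(j0.46 + 7.8) = arctan(0.46/7.8) = 3.38°
∠(j0.46) = 90.00°
∠H(j0.46) = − (3.38° + 90.00°) = -93.38°

|H| = 6.0 dB, ∠H = -93.4°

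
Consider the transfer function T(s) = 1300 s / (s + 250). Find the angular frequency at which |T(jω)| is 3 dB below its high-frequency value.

250 rad s⁻¹

For a single-pole high-pass, the −3 dB point is at the pole: ω = 250 rad s⁻¹.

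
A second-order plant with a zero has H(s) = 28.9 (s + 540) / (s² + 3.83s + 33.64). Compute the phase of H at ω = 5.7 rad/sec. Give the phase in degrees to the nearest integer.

∠(j5.7 + 540) = arctan(5.7/540) = 0.60°
∠[(j5.7)² + 3.83(j5.7) + 33.64] = ∠[1.15 + j21.831] = 86.98°
∠H(j5.7) = 0.60° − 86.98° = -86.38°

-86°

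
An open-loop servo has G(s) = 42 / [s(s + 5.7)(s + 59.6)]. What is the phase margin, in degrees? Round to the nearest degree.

Gain crossover: |G(jω)| = 1 at ω ≈ 0.124 rad/s.
∠G(j0.124) = −90° − arctan(0.124/5.7) − arctan(0.124/59.6) ≈ -91.36°
PM = 180° + (-91.36°) = 88.64°

89°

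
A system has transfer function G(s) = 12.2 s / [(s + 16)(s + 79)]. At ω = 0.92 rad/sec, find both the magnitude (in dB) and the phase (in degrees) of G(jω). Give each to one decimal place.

|G| = -41.0 dB, ∠G = 86.0°

|j0.92| = 0.92
|j0.92 + 16| = √(0.92² + 16²) = 16.03
|j0.92 + 79| = √(0.92² + 79²) = 79.01
|G(j0.92)| = 12.2 × 0.92 / (16.03 × 79.01) = 0.0088645
20 log₁₀(0.0088645) = -41.05 dB
∠(j0.92) = 90.00°
∠(j0.92 + 16) = arctan(0.92/16) = 3.29°
∠(j0.92 + 79) = arctan(0.92/79) = 0.67°
∠G(j0.92) = 90.00° − (3.29° + 0.67°) = 86.04°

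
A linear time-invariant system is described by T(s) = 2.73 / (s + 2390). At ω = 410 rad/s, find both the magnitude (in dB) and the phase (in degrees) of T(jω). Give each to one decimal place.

|T| = -59.0 dB, ∠T = -9.7 deg

|j410 + 2390| = √(410² + 2390²) = 2425
|T(j410)| = 2.73 / 2425 = 0.0011258
20 log₁₀(0.0011258) = -58.97 dB
∠(j410 + 2390) = arctan(410/2390) = 9.73°
∠T(j410) = −9.73° = -9.73°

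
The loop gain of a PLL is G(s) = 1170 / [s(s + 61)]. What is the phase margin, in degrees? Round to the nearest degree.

73 deg

Gain crossover: |G(jω)| = 1 at ω ≈ 18.4 rad/s.
∠G(j18.4) = −90° − arctan(18.4/61) ≈ -106.76°
PM = 180° + (-106.76°) = 73.24°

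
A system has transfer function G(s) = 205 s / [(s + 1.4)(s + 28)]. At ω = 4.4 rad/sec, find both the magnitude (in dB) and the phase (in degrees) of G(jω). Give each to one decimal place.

|G| = 16.8 dB, ∠G = 8.7°

|j4.4| = 4.4
|j4.4 + 1.4| = √(4.4² + 1.4²) = 4.617
|j4.4 + 28| = √(4.4² + 28²) = 28.34
|G(j4.4)| = 205 × 4.4 / (4.617 × 28.34) = 6.8922
20 log₁₀(6.8922) = 16.77 dB
∠(j4.4) = 90.00°
∠(j4.4 + 1.4) = arctan(4.4/1.4) = 72.35°
∠(j4.4 + 28) = arctan(4.4/28) = 8.93°
∠G(j4.4) = 90.00° − (72.35° + 8.93°) = 8.72°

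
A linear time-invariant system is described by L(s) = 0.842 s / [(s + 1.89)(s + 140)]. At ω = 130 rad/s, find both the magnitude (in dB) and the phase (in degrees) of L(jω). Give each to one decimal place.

|j130| = 130
|j130 + 1.89| = √(130² + 1.89²) = 130
|j130 + 140| = √(130² + 140²) = 191
|L(j130)| = 0.842 × 130 / (130 × 191) = 0.0044068
20 log₁₀(0.0044068) = -47.12 dB
∠(j130) = 90.00°
∠(j130 + 1.89) = arctan(130/1.89) = 89.17°
∠(j130 + 140) = arctan(130/140) = 42.88°
∠L(j130) = 90.00° − (89.17° + 42.88°) = -42.05°

|L| = -47.1 dB, ∠L = -42.0 deg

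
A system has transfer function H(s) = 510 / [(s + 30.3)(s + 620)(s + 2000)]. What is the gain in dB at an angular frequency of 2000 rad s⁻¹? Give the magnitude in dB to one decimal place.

|j2000 + 30.3| = √(2000² + 30.3²) = 2000
|j2000 + 620| = √(2000² + 620²) = 2094
|j2000 + 2000| = √(2000² + 2000²) = 2828
|H(j2000)| = 510 / (2000 × 2094 × 2828) = 4.3052e-08
20 log₁₀(4.3052e-08) = -147.32 dB

-147.3 dB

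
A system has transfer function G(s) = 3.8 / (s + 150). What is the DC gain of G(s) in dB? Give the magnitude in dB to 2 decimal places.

G(0) = 3.8 / 150 = 0.025333
20 log₁₀(0.025333) = -31.926 dB

-31.93 dB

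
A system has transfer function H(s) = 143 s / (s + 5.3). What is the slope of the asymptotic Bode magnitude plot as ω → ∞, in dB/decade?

With 1 zero and 1 pole, the high-frequency asymptotic slope is 20 × (1 − 1) = 0 dB/decade.

0 dB/decade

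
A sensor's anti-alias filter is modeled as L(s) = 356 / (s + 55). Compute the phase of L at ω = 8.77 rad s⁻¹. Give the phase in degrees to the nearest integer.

-9 deg

∠(j8.77 + 55) = arctan(8.77/55) = 9.06°
∠L(j8.77) = −9.06° = -9.06°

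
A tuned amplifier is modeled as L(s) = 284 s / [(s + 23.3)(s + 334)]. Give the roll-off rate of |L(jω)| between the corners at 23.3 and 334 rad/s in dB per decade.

In this band the factors already past their corner are: 1 differentiator zero, pole at 23.3; net slope = 0 dB/decade.

0 dB/decade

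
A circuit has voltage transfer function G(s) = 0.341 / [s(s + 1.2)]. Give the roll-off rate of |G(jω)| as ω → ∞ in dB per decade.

With 0 zeros and 2 poles, the high-frequency asymptotic slope is 20 × (0 − 2) = -40 dB/decade.

-40 dB/decade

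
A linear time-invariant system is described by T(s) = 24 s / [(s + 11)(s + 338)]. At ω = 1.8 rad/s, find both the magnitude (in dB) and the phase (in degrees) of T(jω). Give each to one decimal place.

|T| = -38.8 dB, ∠T = 80.4 deg

|j1.8| = 1.8
|j1.8 + 11| = √(1.8² + 11²) = 11.15
|j1.8 + 338| = √(1.8² + 338²) = 338
|T(j1.8)| = 24 × 1.8 / (11.15 × 338) = 0.011466
20 log₁₀(0.011466) = -38.81 dB
∠(j1.8) = 90.00°
∠(j1.8 + 11) = arctan(1.8/11) = 9.29°
∠(j1.8 + 338) = arctan(1.8/338) = 0.31°
∠T(j1.8) = 90.00° − (9.29° + 0.31°) = 80.40°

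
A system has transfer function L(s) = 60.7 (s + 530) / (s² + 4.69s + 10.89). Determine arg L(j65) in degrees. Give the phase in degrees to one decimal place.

∠(j65 + 530) = arctan(65/530) = 6.99°
∠[(j65)² + 4.69(j65) + 10.89] = ∠[-4214.1 + j304.85] = 175.86°
∠L(j65) = 6.99° − 175.86° = -168.87°

-168.9°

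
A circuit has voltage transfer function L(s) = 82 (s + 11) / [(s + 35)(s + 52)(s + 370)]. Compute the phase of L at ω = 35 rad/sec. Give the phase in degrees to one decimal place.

-11.8°

∠(j35 + 11) = arctan(35/11) = 72.55°
∠(j35 + 35) = arctan(35/35) = 45.00°
∠(j35 + 52) = arctan(35/52) = 33.94°
∠(j35 + 370) = arctan(35/370) = 5.40°
∠L(j35) = 72.55° − (45.00° + 33.94° + 5.40°) = -11.79°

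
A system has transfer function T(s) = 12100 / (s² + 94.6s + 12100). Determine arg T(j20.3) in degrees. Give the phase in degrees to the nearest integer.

∠[(j20.3)² + 94.6(j20.3) + 12100] = ∠[11688 + j1920.4] = 9.33°
∠T(j20.3) = −9.33° = -9.33°

-9°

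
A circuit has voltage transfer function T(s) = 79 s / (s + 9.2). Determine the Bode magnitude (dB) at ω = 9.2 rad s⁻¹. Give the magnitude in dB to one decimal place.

|j9.2| = 9.2
|j9.2 + 9.2| = √(9.2² + 9.2²) = 13.01
|T(j9.2)| = 79 × 9.2 / 13.01 = 55.861
20 log₁₀(55.861) = 34.94 dB

34.9 dB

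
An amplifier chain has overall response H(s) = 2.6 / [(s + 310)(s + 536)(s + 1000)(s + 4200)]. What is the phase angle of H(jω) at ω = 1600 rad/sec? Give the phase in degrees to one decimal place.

-229.4°

∠(j1600 + 310) = arctan(1600/310) = 79.03°
∠(j1600 + 536) = arctan(1600/536) = 71.48°
∠(j1600 + 1000) = arctan(1600/1000) = 57.99°
∠(j1600 + 4200) = arctan(1600/4200) = 20.85°
∠H(j1600) = − (79.03° + 71.48° + 57.99° + 20.85°) = -229.36°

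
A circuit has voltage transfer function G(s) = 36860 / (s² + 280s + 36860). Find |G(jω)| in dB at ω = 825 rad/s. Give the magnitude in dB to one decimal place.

-25.4 dB

|(j825)² + 280(j825) + 36860| = |-6.4376e+05 + j2.31e+05| = 6.84e+05
|G(j825)| = 36860 / 6.84e+05 = 0.053892
20 log₁₀(0.053892) = -25.37 dB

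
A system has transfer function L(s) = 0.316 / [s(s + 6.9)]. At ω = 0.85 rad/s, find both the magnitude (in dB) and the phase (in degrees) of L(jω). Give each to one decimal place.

|L| = -25.4 dB, ∠L = -97.0°

|j0.85 + 6.9| = √(0.85² + 6.9²) = 6.952
|j0.85| = 0.85
|L(j0.85)| = 0.316 / (6.952 × 0.85) = 0.053475
20 log₁₀(0.053475) = -25.44 dB
∠(j0.85 + 6.9) = arctan(0.85/6.9) = 7.02°
∠(j0.85) = 90.00°
∠L(j0.85) = − (7.02° + 90.00°) = -97.02°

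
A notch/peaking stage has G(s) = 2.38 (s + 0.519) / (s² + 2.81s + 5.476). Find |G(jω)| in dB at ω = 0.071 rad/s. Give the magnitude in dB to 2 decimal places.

|j0.071 + 0.519| = √(0.071² + 0.519²) = 0.5238
|(j0.071)² + 2.81(j0.071) + 5.476| = |5.471 + j0.19951| = 5.475
|G(j0.071)| = 2.38 × 0.5238 / 5.475 = 0.22773
20 log₁₀(0.22773) = -12.852 dB

-12.85 dB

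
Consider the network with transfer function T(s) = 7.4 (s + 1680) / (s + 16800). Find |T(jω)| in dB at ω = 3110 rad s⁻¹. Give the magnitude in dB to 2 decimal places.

3.70 dB

|j3110 + 1680| = √(3110² + 1680²) = 3535
|j3110 + 16800| = √(3110² + 16800²) = 1.709e+04
|T(j3110)| = 7.4 × 3535 / 1.709e+04 = 1.531
20 log₁₀(1.531) = 3.699 dB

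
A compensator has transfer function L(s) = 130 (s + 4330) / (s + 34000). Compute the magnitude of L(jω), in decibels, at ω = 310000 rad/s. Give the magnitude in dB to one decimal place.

|j310000 + 4330| = √(310000² + 4330²) = 3.1e+05
|j310000 + 34000| = √(310000² + 34000²) = 3.119e+05
|L(j310000)| = 130 × 3.1e+05 / 3.119e+05 = 129.24
20 log₁₀(129.24) = 42.23 dB

42.2 dB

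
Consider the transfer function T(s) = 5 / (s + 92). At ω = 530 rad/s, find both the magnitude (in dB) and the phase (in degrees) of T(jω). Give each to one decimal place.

|T| = -40.6 dB, ∠T = -80.2 deg

|j530 + 92| = √(530² + 92²) = 537.9
|T(j530)| = 5 / 537.9 = 0.009295
20 log₁₀(0.009295) = -40.64 dB
∠(j530 + 92) = arctan(530/92) = 80.15°
∠T(j530) = −80.15° = -80.15°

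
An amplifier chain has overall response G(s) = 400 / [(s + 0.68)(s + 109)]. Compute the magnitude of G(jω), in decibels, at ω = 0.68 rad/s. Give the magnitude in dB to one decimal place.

|j0.68 + 0.68| = √(0.68² + 0.68²) = 0.9617
|j0.68 + 109| = √(0.68² + 109²) = 109
|G(j0.68)| = 400 / (0.9617 × 109) = 3.8159
20 log₁₀(3.8159) = 11.63 dB

11.6 dB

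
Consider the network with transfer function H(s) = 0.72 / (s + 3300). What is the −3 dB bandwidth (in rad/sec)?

3300 rad/sec

For a single-pole low-pass, the −3 dB point is at the pole: ω = 3300 rad/sec.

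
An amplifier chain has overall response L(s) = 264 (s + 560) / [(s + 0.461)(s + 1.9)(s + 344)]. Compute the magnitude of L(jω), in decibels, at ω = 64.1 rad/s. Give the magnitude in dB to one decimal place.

|j64.1 + 560| = √(64.1² + 560²) = 563.7
|j64.1 + 0.461| = √(64.1² + 0.461²) = 64.1
|j64.1 + 1.9| = √(64.1² + 1.9²) = 64.13
|j64.1 + 344| = √(64.1² + 344²) = 349.9
|L(j64.1)| = 264 × 563.7 / (64.1 × 64.13 × 349.9) = 0.10345
20 log₁₀(0.10345) = -19.71 dB

-19.7 dB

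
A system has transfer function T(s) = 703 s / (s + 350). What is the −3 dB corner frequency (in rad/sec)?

For a single-pole high-pass, the −3 dB point is at the pole: ω = 350 rad/sec.

350 rad/sec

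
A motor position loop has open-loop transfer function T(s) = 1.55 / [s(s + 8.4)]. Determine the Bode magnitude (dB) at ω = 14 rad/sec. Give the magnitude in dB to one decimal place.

|j14 + 8.4| = √(14² + 8.4²) = 16.33
|j14| = 14
|T(j14)| = 1.55 / (16.33 × 14) = 0.0067812
20 log₁₀(0.0067812) = -43.37 dB

-43.4 dB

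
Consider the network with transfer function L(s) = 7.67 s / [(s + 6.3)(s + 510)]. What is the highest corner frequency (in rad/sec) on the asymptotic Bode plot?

Break frequencies occur at each pole and zero magnitude: 6.3 rad/sec, 510 rad/sec.
The highest is 510 rad/sec.

510 rad/sec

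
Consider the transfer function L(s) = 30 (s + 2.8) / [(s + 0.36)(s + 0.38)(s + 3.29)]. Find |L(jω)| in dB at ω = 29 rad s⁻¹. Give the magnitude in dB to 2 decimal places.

-28.97 dB

|j29 + 2.8| = √(29² + 2.8²) = 29.13
|j29 + 0.36| = √(29² + 0.36²) = 29
|j29 + 0.38| = √(29² + 0.38²) = 29
|j29 + 3.29| = √(29² + 3.29²) = 29.19
|L(j29)| = 30 × 29.13 / (29 × 29 × 29.19) = 0.035603
20 log₁₀(0.035603) = -28.970 dB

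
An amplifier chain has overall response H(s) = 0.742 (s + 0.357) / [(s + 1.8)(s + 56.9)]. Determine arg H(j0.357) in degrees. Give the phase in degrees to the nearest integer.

∠(j0.357 + 0.357) = arctan(0.357/0.357) = 45.00°
∠(j0.357 + 1.8) = arctan(0.357/1.8) = 11.22°
∠(j0.357 + 56.9) = arctan(0.357/56.9) = 0.36°
∠H(j0.357) = 45.00° − (11.22° + 0.36°) = 33.42°

33°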